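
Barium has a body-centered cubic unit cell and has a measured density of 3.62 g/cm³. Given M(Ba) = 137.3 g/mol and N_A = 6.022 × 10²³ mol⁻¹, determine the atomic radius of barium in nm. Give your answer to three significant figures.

For a BCC cell (Z = 2), a³ = Z·M/(N_A·ρ) = 2 × 137.3 / (6.022 × 10²³ × 3.620) = 1.260 × 10^-22 cm³, so a = 5.013 × 10^-8 cm = 0.5013 nm.
Atoms touch along the body diagonal, so √3·a = 4r, so r = 0.4330 × a = 0.217 nm.

0.217 nm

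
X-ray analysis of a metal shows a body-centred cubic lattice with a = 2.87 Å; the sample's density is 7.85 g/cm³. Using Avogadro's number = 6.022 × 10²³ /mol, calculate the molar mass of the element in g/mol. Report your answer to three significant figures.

A BCC cell has Z = 2 atoms; a = 2.870 × 10^-8 cm.
M = ρ·N_A·a³/Z = 7.85 × 6.022 × 10²³ × 2.364 × 10^-23 / 2 = 55.9 g/mol.

55.9 g/mol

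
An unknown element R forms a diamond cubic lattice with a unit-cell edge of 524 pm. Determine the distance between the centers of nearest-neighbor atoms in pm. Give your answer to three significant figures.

In a diamond cubic structure, nearest neighbors lie along the body diagonal with √3·a = 8r; the nearest-neighbor distance equals 2r = 0.4330·a.
d = 0.4330 × 524 = 227 pm.

227 pm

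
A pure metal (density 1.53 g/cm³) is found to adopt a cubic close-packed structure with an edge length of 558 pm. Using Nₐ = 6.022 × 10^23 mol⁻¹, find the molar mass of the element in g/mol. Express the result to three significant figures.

An FCC cell has Z = 4 atoms; a = 5.580 × 10^-8 cm.
M = ρ·N_A·a³/Z = 1.53 × 6.022 × 10²³ × 1.737 × 10^-22 / 4 = 40.0 g/mol.

40.0 g/mol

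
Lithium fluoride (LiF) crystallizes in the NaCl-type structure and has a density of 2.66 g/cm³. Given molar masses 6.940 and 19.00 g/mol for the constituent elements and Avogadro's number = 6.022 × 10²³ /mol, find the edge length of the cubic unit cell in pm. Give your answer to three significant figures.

M(LiF) = 25.94 g/mol; Z = 4 formula units per cell.
a³ = Z·M/(N_A·ρ) = 4 × 25.94 / (6.022 × 10²³ × 2.66) = 6.478 × 10^-23 cm³, so a = 4.016 × 10^-8 cm = 402 pm.

402 pm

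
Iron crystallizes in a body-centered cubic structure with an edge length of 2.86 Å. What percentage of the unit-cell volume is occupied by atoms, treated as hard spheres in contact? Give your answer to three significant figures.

In a BCC lattice atoms touch along the body diagonal, so √3·a = 4r, so r = 0.4330a = 1.238 Å.
Packing fraction = Z·(4/3)πr³ / a³ = 2 × (4/3)π × (1.238)³ / (2.86)³ = 0.6802 = 68.0%.

68.0%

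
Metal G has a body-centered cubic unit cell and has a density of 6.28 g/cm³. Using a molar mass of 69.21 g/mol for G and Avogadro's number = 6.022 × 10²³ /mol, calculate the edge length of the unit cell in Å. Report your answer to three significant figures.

With Z = 2 atoms per BCC cell, a³ = Z·M/(N_A·ρ) = 2 × 69.21 / (6.022 × 10²³ × 6.280 g/cm³) = 3.660 × 10^-23 cm³.
a = (3.660 × 10^-23)^(1/3) = 3.320 × 10^-8 cm = 3.32 Å.

3.32 Å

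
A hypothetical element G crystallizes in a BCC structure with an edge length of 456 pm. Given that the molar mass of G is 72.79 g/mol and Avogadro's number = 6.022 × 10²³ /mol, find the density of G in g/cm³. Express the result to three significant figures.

2.55 g/cm³

A BCC unit cell contains Z = 2 atoms.
Cell volume: a³ = (456 pm)³ = (4.560 × 10^-8 cm)³ = 9.482 × 10^-23 cm³.
ρ = Z·M/(N_A·a³) = 2 × 72.79 / (6.022 × 10²³ × 9.482 × 10^-23) = 2.550 g/cm³.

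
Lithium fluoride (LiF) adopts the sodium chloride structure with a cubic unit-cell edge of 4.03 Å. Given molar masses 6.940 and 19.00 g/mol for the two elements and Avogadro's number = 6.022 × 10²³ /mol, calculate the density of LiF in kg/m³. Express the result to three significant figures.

2630 kg/m³

The sodium chloride structure contains Z = 4 formula units per cell; M(LiF) = 6.940 + 19.00 = 25.94 g/mol.
a³ = (4.030 × 10^-8 cm)³ = 6.545 × 10^-23 cm³.
ρ = 4 × 25.94 / (6.022 × 10²³ × 6.545 × 10^-23) = 2.633 g/cm³ = 2630 kg/m³.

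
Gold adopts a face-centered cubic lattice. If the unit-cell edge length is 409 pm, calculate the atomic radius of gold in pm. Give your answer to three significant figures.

145 pm

In an FCC lattice, atoms touch along the face diagonal, so √2·a = 4r.
r = √2·a/4 = 1.4142 × 409 / 4 = 145 pm.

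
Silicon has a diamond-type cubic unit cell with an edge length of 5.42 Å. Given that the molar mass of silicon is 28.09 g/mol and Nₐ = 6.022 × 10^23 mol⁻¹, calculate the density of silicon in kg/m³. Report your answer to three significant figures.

A diamond cubic unit cell contains Z = 8 atoms.
Cell volume: a³ = (5.42 Å)³ = (5.420 × 10^-8 cm)³ = 1.592 × 10^-22 cm³.
ρ = Z·M/(N_A·a³) = 8 × 28.09 / (6.022 × 10²³ × 1.592 × 10^-22) = 2.344 g/cm³ = 2340 kg/m³.

2340 kg/m³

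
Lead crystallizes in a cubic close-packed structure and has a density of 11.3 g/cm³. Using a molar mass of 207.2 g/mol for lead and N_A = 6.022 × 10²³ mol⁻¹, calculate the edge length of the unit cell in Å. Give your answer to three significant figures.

With Z = 4 atoms per FCC cell, a³ = Z·M/(N_A·ρ) = 4 × 207.2 / (6.022 × 10²³ × 11.30 g/cm³) = 1.218 × 10^-22 cm³.
a = (1.218 × 10^-22)^(1/3) = 4.957 × 10^-8 cm = 4.96 Å.

4.96 Å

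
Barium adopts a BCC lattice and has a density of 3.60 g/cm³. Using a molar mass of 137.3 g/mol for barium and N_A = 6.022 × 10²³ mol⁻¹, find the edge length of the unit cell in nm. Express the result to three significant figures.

With Z = 2 atoms per BCC cell, a³ = Z·M/(N_A·ρ) = 2 × 137.3 / (6.022 × 10²³ × 3.600 g/cm³) = 1.267 × 10^-22 cm³.
a = (1.267 × 10^-22)^(1/3) = 5.022 × 10^-8 cm = 0.502 nm.

0.502 nm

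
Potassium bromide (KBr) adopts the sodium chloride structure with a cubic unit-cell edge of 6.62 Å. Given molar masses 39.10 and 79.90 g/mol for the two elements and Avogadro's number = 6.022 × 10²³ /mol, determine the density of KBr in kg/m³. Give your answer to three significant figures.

The sodium chloride structure contains Z = 4 formula units per cell; M(KBr) = 39.10 + 79.90 = 119.0 g/mol.
a³ = (6.620 × 10^-8 cm)³ = 2.901 × 10^-22 cm³.
ρ = 4 × 119.0 / (6.022 × 10²³ × 2.901 × 10^-22) = 2.725 g/cm³ = 2720 kg/m³.

2720 kg/m³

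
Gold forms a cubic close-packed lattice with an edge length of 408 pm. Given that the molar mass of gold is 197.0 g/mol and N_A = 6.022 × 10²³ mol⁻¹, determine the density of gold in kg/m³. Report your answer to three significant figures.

19300 kg/m³

An FCC unit cell contains Z = 4 atoms.
Cell volume: a³ = (408 pm)³ = (4.080 × 10^-8 cm)³ = 6.792 × 10^-23 cm³.
ρ = Z·M/(N_A·a³) = 4 × 197.0 / (6.022 × 10²³ × 6.792 × 10^-23) = 19.27 g/cm³ = 19300 kg/m³.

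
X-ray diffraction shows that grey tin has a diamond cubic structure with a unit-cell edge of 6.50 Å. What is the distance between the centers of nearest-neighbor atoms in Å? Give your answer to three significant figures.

In a diamond cubic structure, nearest neighbors lie along the body diagonal with √3·a = 8r; the nearest-neighbor distance equals 2r = 0.4330·a.
d = 0.4330 × 6.50 = 2.81 Å.

2.81 Å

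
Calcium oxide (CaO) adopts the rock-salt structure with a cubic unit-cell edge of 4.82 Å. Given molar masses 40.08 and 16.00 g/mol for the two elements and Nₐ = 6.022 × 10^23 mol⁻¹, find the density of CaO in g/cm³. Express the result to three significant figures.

3.33 g/cm³

The rock-salt structure contains Z = 4 formula units per cell; M(CaO) = 40.08 + 16.00 = 56.08 g/mol.
a³ = (4.820 × 10^-8 cm)³ = 1.120 × 10^-22 cm³.
ρ = 4 × 56.08 / (6.022 × 10²³ × 1.120 × 10^-22) = 3.326 g/cm³.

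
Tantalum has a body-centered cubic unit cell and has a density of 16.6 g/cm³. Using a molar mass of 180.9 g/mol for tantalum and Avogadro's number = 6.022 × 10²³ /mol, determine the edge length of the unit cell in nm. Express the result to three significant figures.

With Z = 2 atoms per BCC cell, a³ = Z·M/(N_A·ρ) = 2 × 180.9 / (6.022 × 10²³ × 16.60 g/cm³) = 3.619 × 10^-23 cm³.
a = (3.619 × 10^-23)^(1/3) = 3.308 × 10^-8 cm = 0.331 nm.

0.331 nm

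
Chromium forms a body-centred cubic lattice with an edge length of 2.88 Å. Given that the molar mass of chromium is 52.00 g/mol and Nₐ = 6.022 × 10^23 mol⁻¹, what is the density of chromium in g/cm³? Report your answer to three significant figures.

7.23 g/cm³

A BCC unit cell contains Z = 2 atoms.
Cell volume: a³ = (2.88 Å)³ = (2.880 × 10^-8 cm)³ = 2.389 × 10^-23 cm³.
ρ = Z·M/(N_A·a³) = 2 × 52.00 / (6.022 × 10²³ × 2.389 × 10^-23) = 7.230 g/cm³.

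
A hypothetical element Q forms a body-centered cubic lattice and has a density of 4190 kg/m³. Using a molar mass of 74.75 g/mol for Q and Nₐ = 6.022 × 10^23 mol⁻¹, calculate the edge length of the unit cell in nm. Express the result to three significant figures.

With Z = 2 atoms per BCC cell, a³ = Z·M/(N_A·ρ) = 2 × 74.75 / (6.022 × 10²³ × 4.190 g/cm³) = 5.925 × 10^-23 cm³.
a = (5.925 × 10^-23)^(1/3) = 3.898 × 10^-8 cm = 0.390 nm.

0.390 nm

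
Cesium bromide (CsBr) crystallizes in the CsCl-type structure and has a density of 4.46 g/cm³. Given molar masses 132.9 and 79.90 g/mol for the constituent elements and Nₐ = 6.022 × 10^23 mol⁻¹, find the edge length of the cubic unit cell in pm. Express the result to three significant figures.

430 pm

M(CsBr) = 212.8 g/mol; Z = 1 formula unit per cell.
a³ = Z·M/(N_A·ρ) = 1 × 212.8 / (6.022 × 10²³ × 4.46) = 7.923 × 10^-23 cm³, so a = 4.295 × 10^-8 cm = 430 pm.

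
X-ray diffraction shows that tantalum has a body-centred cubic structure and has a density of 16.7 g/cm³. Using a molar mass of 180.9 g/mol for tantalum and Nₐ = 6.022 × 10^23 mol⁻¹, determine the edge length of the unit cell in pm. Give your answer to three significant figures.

With Z = 2 atoms per BCC cell, a³ = Z·M/(N_A·ρ) = 2 × 180.9 / (6.022 × 10²³ × 16.70 g/cm³) = 3.598 × 10^-23 cm³.
a = (3.598 × 10^-23)^(1/3) = 3.301 × 10^-8 cm = 330 pm.

330 pm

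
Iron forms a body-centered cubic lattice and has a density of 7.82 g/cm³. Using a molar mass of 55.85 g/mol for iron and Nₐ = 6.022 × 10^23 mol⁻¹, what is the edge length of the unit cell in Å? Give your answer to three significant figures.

2.87 Å

With Z = 2 atoms per BCC cell, a³ = Z·M/(N_A·ρ) = 2 × 55.85 / (6.022 × 10²³ × 7.820 g/cm³) = 2.372 × 10^-23 cm³.
a = (2.372 × 10^-23)^(1/3) = 2.873 × 10^-8 cm = 2.87 Å.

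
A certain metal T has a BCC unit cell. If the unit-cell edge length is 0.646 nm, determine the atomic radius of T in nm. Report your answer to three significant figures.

0.280 nm

In a BCC lattice, atoms touch along the body diagonal, so √3·a = 4r.
r = √3·a/4 = 1.7321 × 0.646 / 4 = 0.280 nm.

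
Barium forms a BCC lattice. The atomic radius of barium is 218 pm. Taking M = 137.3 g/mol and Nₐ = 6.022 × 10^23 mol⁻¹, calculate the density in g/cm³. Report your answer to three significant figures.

In a BCC lattice, atoms touch along the body diagonal, so √3·a = 4r, giving a = 503.4 pm = 5.034 × 10^-8 cm.
With Z = 2, ρ = Z·M/(N_A·a³) = 2 × 137.3 / (6.022 × 10²³ × 1.276 × 10^-22) = 3.573 g/cm³.

3.57 g/cm³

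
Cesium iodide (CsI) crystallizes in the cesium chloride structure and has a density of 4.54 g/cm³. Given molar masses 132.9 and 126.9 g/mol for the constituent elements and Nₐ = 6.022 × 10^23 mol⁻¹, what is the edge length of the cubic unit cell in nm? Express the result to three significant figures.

M(CsI) = 259.8 g/mol; Z = 1 formula unit per cell.
a³ = Z·M/(N_A·ρ) = 1 × 259.8 / (6.022 × 10²³ × 4.54) = 9.503 × 10^-23 cm³, so a = 4.563 × 10^-8 cm = 0.456 nm.

0.456 nm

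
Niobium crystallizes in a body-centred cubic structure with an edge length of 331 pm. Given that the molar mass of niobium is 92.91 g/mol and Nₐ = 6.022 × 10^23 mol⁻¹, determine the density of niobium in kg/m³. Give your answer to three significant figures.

A BCC unit cell contains Z = 2 atoms.
Cell volume: a³ = (331 pm)³ = (3.310 × 10^-8 cm)³ = 3.626 × 10^-23 cm³.
ρ = Z·M/(N_A·a³) = 2 × 92.91 / (6.022 × 10²³ × 3.626 × 10^-23) = 8.509 g/cm³ = 8510 kg/m³.

8510 kg/m³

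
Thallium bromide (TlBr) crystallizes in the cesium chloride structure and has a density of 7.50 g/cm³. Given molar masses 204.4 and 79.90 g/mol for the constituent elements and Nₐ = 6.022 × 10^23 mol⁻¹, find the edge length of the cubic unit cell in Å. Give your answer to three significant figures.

M(TlBr) = 284.3 g/mol; Z = 1 formula unit per cell.
a³ = Z·M/(N_A·ρ) = 1 × 284.3 / (6.022 × 10²³ × 7.50) = 6.295 × 10^-23 cm³, so a = 3.978 × 10^-8 cm = 3.98 Å.

3.98 Å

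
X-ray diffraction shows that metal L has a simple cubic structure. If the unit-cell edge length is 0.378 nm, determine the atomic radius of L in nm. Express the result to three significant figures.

0.189 nm

In a simple cubic lattice, atoms touch along the cell edge, so a = 2r.
r = a/2 = 0.378/2 = 0.189 nm.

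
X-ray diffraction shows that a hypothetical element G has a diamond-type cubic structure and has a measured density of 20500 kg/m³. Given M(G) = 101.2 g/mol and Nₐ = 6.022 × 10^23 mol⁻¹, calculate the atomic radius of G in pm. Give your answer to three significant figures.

87.3 pm

For a diamond cubic cell (Z = 8), a³ = Z·M/(N_A·ρ) = 8 × 101.2 / (6.022 × 10²³ × 20.50) = 6.558 × 10^-23 cm³, so a = 4.033 × 10^-8 cm = 403.3 pm.
Nearest neighbors lie along the body diagonal with √3·a = 8r, so r = 0.2165 × a = 87.3 pm.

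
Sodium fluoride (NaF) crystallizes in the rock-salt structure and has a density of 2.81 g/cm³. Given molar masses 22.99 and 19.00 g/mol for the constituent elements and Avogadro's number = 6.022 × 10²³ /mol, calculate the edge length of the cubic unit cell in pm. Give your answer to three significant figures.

463 pm

M(NaF) = 41.99 g/mol; Z = 4 formula units per cell.
a³ = Z·M/(N_A·ρ) = 4 × 41.99 / (6.022 × 10²³ × 2.81) = 9.926 × 10^-23 cm³, so a = 4.630 × 10^-8 cm = 463 pm.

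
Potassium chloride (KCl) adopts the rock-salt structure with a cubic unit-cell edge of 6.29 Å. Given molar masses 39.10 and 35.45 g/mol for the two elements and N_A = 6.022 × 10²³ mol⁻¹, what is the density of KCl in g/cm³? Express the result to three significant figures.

1.99 g/cm³

The rock-salt structure contains Z = 4 formula units per cell; M(KCl) = 39.10 + 35.45 = 74.55 g/mol.
a³ = (6.290 × 10^-8 cm)³ = 2.489 × 10^-22 cm³.
ρ = 4 × 74.55 / (6.022 × 10²³ × 2.489 × 10^-22) = 1.990 g/cm³.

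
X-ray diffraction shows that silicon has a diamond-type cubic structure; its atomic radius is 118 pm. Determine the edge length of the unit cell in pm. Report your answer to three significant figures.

545 pm

In a diamond cubic lattice, nearest neighbors lie along the body diagonal with √3·a = 8r.
a = 8r/√3 = 8 × 118 / 1.7321 = 545 pm.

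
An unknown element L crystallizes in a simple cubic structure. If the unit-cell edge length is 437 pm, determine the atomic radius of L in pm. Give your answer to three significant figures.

In a simple cubic lattice, atoms touch along the cell edge, so a = 2r.
r = a/2 = 437/2 = 219 pm.

219 pm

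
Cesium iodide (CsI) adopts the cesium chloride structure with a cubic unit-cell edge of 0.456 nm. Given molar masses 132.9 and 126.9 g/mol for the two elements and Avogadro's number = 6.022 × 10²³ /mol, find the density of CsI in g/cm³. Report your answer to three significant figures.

4.55 g/cm³

The cesium chloride structure contains Z = 1 formula unit per cell; M(CsI) = 132.9 + 126.9 = 259.8 g/mol.
a³ = (4.560 × 10^-8 cm)³ = 9.482 × 10^-23 cm³.
ρ = 1 × 259.8 / (6.022 × 10²³ × 9.482 × 10^-23) = 4.550 g/cm³.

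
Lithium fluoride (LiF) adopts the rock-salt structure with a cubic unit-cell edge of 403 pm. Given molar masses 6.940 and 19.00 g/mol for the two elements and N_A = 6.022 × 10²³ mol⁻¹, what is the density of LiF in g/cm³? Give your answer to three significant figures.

The rock-salt structure contains Z = 4 formula units per cell; M(LiF) = 6.940 + 19.00 = 25.94 g/mol.
a³ = (4.030 × 10^-8 cm)³ = 6.545 × 10^-23 cm³.
ρ = 4 × 25.94 / (6.022 × 10²³ × 6.545 × 10^-23) = 2.633 g/cm³.

2.63 g/cm³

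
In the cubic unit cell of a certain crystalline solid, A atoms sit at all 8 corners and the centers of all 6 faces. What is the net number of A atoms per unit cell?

Corner atoms are shared by 8 cells (1/8 each), face atoms by 2 (1/2 each).
Net atoms = 8 × 1/8 + 6 × 1/2 = 1 + 3 = 4.

4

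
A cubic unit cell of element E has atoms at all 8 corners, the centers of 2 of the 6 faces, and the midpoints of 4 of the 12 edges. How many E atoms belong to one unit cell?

Corner atoms are shared by 8 cells (1/8 each), face atoms by 2 (1/2 each), edge atoms by 4 (1/4 each).
Net atoms = 8 × 1/8 + 2 × 1/2 + 4 × 1/4 = 1 + 1 + 1 = 3.

3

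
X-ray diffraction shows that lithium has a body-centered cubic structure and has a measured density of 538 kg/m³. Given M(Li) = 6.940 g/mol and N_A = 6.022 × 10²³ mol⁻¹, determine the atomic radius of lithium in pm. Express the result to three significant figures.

For a BCC cell (Z = 2), a³ = Z·M/(N_A·ρ) = 2 × 6.940 / (6.022 × 10²³ × 0.5380) = 4.284 × 10^-23 cm³, so a = 3.499 × 10^-8 cm = 349.9 pm.
Atoms touch along the body diagonal, so √3·a = 4r, so r = 0.4330 × a = 152 pm.

152 pm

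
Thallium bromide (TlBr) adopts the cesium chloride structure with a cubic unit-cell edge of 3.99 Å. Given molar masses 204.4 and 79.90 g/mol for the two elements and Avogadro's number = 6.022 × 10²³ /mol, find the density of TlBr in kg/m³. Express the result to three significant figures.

7430 kg/m³

The cesium chloride structure contains Z = 1 formula unit per cell; M(TlBr) = 204.4 + 79.90 = 284.3 g/mol.
a³ = (3.990 × 10^-8 cm)³ = 6.352 × 10^-23 cm³.
ρ = 1 × 284.3 / (6.022 × 10²³ × 6.352 × 10^-23) = 7.432 g/cm³ = 7430 kg/m³.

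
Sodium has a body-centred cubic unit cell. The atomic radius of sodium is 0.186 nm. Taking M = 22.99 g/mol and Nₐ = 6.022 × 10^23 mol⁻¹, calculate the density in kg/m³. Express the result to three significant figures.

In a BCC lattice, atoms touch along the body diagonal, so √3·a = 4r, giving a = 0.4295 nm = 4.295 × 10^-8 cm.
With Z = 2, ρ = Z·M/(N_A·a³) = 2 × 22.99 / (6.022 × 10²³ × 7.926 × 10^-23) = 0.9634 g/cm³ = 963 kg/m³.

963 kg/m³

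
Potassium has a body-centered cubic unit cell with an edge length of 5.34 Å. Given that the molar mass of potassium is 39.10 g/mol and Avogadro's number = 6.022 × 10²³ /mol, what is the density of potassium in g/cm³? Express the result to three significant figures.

A BCC unit cell contains Z = 2 atoms.
Cell volume: a³ = (5.34 Å)³ = (5.340 × 10^-8 cm)³ = 1.523 × 10^-22 cm³.
ρ = Z·M/(N_A·a³) = 2 × 39.10 / (6.022 × 10²³ × 1.523 × 10^-22) = 0.8528 g/cm³.

0.853 g/cm³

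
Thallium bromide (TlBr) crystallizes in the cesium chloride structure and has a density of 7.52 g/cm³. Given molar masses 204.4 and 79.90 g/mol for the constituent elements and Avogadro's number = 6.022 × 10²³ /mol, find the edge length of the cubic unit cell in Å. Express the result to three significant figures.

3.97 Å

M(TlBr) = 284.3 g/mol; Z = 1 formula unit per cell.
a³ = Z·M/(N_A·ρ) = 1 × 284.3 / (6.022 × 10²³ × 7.52) = 6.278 × 10^-23 cm³, so a = 3.974 × 10^-8 cm = 3.97 Å.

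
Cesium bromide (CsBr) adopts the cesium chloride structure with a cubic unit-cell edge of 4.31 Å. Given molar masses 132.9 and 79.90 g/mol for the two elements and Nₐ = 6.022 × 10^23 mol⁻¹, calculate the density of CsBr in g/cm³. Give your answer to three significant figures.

4.41 g/cm³

The cesium chloride structure contains Z = 1 formula unit per cell; M(CsBr) = 132.9 + 79.90 = 212.8 g/mol.
a³ = (4.310 × 10^-8 cm)³ = 8.006 × 10^-23 cm³.
ρ = 1 × 212.8 / (6.022 × 10²³ × 8.006 × 10^-23) = 4.414 g/cm³.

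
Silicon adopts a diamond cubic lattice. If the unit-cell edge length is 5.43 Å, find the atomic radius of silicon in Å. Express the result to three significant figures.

In a diamond cubic lattice, nearest neighbors lie along the body diagonal with √3·a = 8r.
r = √3·a/8 = 1.7321 × 5.43 / 8 = 1.18 Å.

1.18 Å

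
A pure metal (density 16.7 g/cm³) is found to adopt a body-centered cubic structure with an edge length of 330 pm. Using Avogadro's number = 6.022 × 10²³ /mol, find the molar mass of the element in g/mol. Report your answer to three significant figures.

A BCC cell has Z = 2 atoms; a = 3.300 × 10^-8 cm.
M = ρ·N_A·a³/Z = 16.7 × 6.022 × 10²³ × 3.594 × 10^-23 / 2 = 181 g/mol.

181 g/mol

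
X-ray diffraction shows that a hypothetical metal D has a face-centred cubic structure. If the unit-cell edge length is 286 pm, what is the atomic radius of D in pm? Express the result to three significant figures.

101 pm

In an FCC lattice, atoms touch along the face diagonal, so √2·a = 4r.
r = √2·a/4 = 1.4142 × 286 / 4 = 101 pm.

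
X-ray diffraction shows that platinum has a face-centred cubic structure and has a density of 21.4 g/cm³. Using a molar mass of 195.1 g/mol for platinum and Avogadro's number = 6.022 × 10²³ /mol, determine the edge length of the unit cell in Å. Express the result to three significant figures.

With Z = 4 atoms per FCC cell, a³ = Z·M/(N_A·ρ) = 4 × 195.1 / (6.022 × 10²³ × 21.40 g/cm³) = 6.056 × 10^-23 cm³.
a = (6.056 × 10^-23)^(1/3) = 3.927 × 10^-8 cm = 3.93 Å.

3.93 Å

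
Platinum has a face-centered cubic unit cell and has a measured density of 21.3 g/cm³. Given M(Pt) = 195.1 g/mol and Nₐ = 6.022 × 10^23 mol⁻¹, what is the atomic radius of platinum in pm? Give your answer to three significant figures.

139 pm

For an FCC cell (Z = 4), a³ = Z·M/(N_A·ρ) = 4 × 195.1 / (6.022 × 10²³ × 21.30) = 6.084 × 10^-23 cm³, so a = 3.933 × 10^-8 cm = 393.3 pm.
Atoms touch along the face diagonal, so √2·a = 4r, so r = 0.3536 × a = 139 pm.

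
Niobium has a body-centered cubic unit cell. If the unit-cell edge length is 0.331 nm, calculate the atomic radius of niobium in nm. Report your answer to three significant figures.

0.143 nm

In a BCC lattice, atoms touch along the body diagonal, so √3·a = 4r.
r = √3·a/4 = 1.7321 × 0.331 / 4 = 0.143 nm.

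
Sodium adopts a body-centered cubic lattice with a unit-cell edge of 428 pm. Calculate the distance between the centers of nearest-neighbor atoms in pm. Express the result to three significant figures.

371 pm

In a BCC structure, atoms touch along the body diagonal, so √3·a = 4r; the nearest-neighbor distance equals 2r = 0.8660·a.
d = 0.8660 × 428 = 371 pm.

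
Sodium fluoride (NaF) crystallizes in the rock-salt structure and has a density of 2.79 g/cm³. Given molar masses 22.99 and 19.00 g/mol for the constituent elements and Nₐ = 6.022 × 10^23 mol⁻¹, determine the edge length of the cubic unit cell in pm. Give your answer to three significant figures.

M(NaF) = 41.99 g/mol; Z = 4 formula units per cell.
a³ = Z·M/(N_A·ρ) = 4 × 41.99 / (6.022 × 10²³ × 2.79) = 9.997 × 10^-23 cm³, so a = 4.641 × 10^-8 cm = 464 pm.

464 pm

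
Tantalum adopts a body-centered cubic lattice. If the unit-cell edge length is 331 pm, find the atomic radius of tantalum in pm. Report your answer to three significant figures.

In a BCC lattice, atoms touch along the body diagonal, so √3·a = 4r.
r = √3·a/4 = 1.7321 × 331 / 4 = 143 pm.

143 pm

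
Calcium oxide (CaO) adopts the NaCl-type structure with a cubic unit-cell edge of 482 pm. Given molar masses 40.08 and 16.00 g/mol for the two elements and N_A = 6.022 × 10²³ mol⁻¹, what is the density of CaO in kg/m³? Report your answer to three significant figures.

The NaCl-type structure contains Z = 4 formula units per cell; M(CaO) = 40.08 + 16.00 = 56.08 g/mol.
a³ = (4.820 × 10^-8 cm)³ = 1.120 × 10^-22 cm³.
ρ = 4 × 56.08 / (6.022 × 10²³ × 1.120 × 10^-22) = 3.326 g/cm³ = 3330 kg/m³.

3330 kg/m³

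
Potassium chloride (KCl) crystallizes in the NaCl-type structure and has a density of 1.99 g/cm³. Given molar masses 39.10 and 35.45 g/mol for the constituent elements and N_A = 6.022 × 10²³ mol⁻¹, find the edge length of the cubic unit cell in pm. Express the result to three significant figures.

M(KCl) = 74.55 g/mol; Z = 4 formula units per cell.
a³ = Z·M/(N_A·ρ) = 4 × 74.55 / (6.022 × 10²³ × 1.99) = 2.488 × 10^-22 cm³, so a = 6.290 × 10^-8 cm = 629 pm.

629 pm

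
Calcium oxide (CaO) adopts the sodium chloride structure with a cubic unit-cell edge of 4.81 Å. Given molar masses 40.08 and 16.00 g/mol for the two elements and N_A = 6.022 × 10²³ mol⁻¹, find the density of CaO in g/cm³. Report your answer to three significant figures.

3.35 g/cm³

The sodium chloride structure contains Z = 4 formula units per cell; M(CaO) = 40.08 + 16.00 = 56.08 g/mol.
a³ = (4.810 × 10^-8 cm)³ = 1.113 × 10^-22 cm³.
ρ = 4 × 56.08 / (6.022 × 10²³ × 1.113 × 10^-22) = 3.347 g/cm³.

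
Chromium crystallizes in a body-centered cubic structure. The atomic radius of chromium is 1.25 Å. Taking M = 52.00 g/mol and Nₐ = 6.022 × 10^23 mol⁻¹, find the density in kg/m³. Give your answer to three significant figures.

In a BCC lattice, atoms touch along the body diagonal, so √3·a = 4r, giving a = 2.887 Å = 2.887 × 10^-8 cm.
With Z = 2, ρ = Z·M/(N_A·a³) = 2 × 52.00 / (6.022 × 10²³ × 2.406 × 10^-23) = 7.179 g/cm³ = 7180 kg/m³.

7180 kg/m³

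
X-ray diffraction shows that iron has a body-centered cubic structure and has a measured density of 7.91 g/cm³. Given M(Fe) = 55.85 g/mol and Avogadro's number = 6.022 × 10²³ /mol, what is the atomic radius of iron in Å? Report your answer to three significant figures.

For a BCC cell (Z = 2), a³ = Z·M/(N_A·ρ) = 2 × 55.85 / (6.022 × 10²³ × 7.910) = 2.345 × 10^-23 cm³, so a = 2.862 × 10^-8 cm = 2.862 Å.
Atoms touch along the body diagonal, so √3·a = 4r, so r = 0.4330 × a = 1.24 Å.

1.24 Å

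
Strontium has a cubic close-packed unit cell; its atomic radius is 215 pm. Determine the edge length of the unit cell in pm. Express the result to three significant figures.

608 pm

In an FCC lattice, atoms touch along the face diagonal, so √2·a = 4r.
a = 4r/√2 = 4 × 215 / 1.4142 = 608 pm.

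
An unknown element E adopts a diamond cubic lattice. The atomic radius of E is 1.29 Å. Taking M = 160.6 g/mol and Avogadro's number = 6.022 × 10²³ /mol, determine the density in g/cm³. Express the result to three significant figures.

10.1 g/cm³

In a diamond cubic lattice, nearest neighbors lie along the body diagonal with √3·a = 8r, giving a = 5.958 Å = 5.958 × 10^-8 cm.
With Z = 8, ρ = Z·M/(N_A·a³) = 8 × 160.6 / (6.022 × 10²³ × 2.115 × 10^-22) = 10.09 g/cm³.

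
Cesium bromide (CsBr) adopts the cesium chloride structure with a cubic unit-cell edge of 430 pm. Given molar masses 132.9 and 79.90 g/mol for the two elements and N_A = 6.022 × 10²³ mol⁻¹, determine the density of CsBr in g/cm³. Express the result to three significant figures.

4.44 g/cm³

The cesium chloride structure contains Z = 1 formula unit per cell; M(CsBr) = 132.9 + 79.90 = 212.8 g/mol.
a³ = (4.300 × 10^-8 cm)³ = 7.951 × 10^-23 cm³.
ρ = 1 × 212.8 / (6.022 × 10²³ × 7.951 × 10^-23) = 4.445 g/cm³.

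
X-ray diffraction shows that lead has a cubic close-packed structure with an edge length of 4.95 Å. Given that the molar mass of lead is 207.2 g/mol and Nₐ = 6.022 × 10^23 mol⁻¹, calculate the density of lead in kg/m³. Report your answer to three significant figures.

An FCC unit cell contains Z = 4 atoms.
Cell volume: a³ = (4.95 Å)³ = (4.950 × 10^-8 cm)³ = 1.213 × 10^-22 cm³.
ρ = Z·M/(N_A·a³) = 4 × 207.2 / (6.022 × 10²³ × 1.213 × 10^-22) = 11.35 g/cm³ = 11300 kg/m³.

11300 kg/m³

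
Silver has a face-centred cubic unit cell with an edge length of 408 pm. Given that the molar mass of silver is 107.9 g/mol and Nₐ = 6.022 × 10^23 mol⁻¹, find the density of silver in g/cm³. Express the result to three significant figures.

10.6 g/cm³

An FCC unit cell contains Z = 4 atoms.
Cell volume: a³ = (408 pm)³ = (4.080 × 10^-8 cm)³ = 6.792 × 10^-23 cm³.
ρ = Z·M/(N_A·a³) = 4 × 107.9 / (6.022 × 10²³ × 6.792 × 10^-23) = 10.55 g/cm³.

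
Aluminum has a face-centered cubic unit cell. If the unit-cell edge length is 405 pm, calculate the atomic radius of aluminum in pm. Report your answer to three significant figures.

143 pm

In an FCC lattice, atoms touch along the face diagonal, so √2·a = 4r.
r = √2·a/4 = 1.4142 × 405 / 4 = 143 pm.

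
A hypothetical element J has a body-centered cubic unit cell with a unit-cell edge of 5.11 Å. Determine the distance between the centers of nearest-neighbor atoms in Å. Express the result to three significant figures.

In a BCC structure, atoms touch along the body diagonal, so √3·a = 4r; the nearest-neighbor distance equals 2r = 0.8660·a.
d = 0.8660 × 5.11 = 4.43 Å.

4.43 Å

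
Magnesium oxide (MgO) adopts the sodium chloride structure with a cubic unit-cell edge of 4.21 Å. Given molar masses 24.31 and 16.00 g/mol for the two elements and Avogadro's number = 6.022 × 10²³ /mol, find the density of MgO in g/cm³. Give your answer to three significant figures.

The sodium chloride structure contains Z = 4 formula units per cell; M(MgO) = 24.31 + 16.00 = 40.31 g/mol.
a³ = (4.210 × 10^-8 cm)³ = 7.462 × 10^-23 cm³.
ρ = 4 × 40.31 / (6.022 × 10²³ × 7.462 × 10^-23) = 3.588 g/cm³.

3.59 g/cm³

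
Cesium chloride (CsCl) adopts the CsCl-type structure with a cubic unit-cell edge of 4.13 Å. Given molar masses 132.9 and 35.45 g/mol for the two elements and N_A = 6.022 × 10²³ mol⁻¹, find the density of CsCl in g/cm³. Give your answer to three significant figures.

The CsCl-type structure contains Z = 1 formula unit per cell; M(CsCl) = 132.9 + 35.45 = 168.35 g/mol.
a³ = (4.130 × 10^-8 cm)³ = 7.044 × 10^-23 cm³.
ρ = 1 × 168.35 / (6.022 × 10²³ × 7.044 × 10^-23) = 3.968 g/cm³.

3.97 g/cm³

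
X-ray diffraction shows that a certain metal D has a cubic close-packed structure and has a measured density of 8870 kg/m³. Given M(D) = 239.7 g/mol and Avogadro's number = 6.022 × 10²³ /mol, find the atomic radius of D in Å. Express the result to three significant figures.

1.99 Å

For an FCC cell (Z = 4), a³ = Z·M/(N_A·ρ) = 4 × 239.7 / (6.022 × 10²³ × 8.870) = 1.795 × 10^-22 cm³, so a = 5.641 × 10^-8 cm = 5.641 Å.
Atoms touch along the face diagonal, so √2·a = 4r, so r = 0.3536 × a = 1.99 Å.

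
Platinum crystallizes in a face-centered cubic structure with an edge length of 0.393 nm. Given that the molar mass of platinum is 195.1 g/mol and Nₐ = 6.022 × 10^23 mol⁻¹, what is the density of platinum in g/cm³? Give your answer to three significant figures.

An FCC unit cell contains Z = 4 atoms.
Cell volume: a³ = (0.393 nm)³ = (3.930 × 10^-8 cm)³ = 6.070 × 10^-23 cm³.
ρ = Z·M/(N_A·a³) = 4 × 195.1 / (6.022 × 10²³ × 6.070 × 10^-23) = 21.35 g/cm³.

21.4 g/cm³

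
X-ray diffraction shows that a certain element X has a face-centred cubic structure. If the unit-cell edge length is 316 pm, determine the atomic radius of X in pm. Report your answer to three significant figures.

In an FCC lattice, atoms touch along the face diagonal, so √2·a = 4r.
r = √2·a/4 = 1.4142 × 316 / 4 = 112 pm.

112 pm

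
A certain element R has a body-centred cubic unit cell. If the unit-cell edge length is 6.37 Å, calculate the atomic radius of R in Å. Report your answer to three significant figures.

In a BCC lattice, atoms touch along the body diagonal, so √3·a = 4r.
r = √3·a/4 = 1.7321 × 6.37 / 4 = 2.76 Å.

2.76 Å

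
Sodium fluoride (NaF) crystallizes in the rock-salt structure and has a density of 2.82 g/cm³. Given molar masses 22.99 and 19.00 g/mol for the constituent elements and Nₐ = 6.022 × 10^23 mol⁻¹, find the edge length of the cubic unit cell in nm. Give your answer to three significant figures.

M(NaF) = 41.99 g/mol; Z = 4 formula units per cell.
a³ = Z·M/(N_A·ρ) = 4 × 41.99 / (6.022 × 10²³ × 2.82) = 9.890 × 10^-23 cm³, so a = 4.625 × 10^-8 cm = 0.462 nm.

0.462 nm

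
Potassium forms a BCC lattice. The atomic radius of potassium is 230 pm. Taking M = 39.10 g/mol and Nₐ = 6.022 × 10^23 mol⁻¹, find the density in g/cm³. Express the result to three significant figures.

In a BCC lattice, atoms touch along the body diagonal, so √3·a = 4r, giving a = 531.2 pm = 5.312 × 10^-8 cm.
With Z = 2, ρ = Z·M/(N_A·a³) = 2 × 39.10 / (6.022 × 10²³ × 1.499 × 10^-22) = 0.8665 g/cm³.

0.867 g/cm³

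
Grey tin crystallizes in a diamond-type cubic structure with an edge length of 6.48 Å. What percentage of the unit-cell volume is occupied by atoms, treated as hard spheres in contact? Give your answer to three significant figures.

In a diamond cubic lattice nearest neighbors lie along the body diagonal with √3·a = 8r, so r = 0.2165a = 1.403 Å.
Packing fraction = Z·(4/3)πr³ / a³ = 8 × (4/3)π × (1.403)³ / (6.48)³ = 0.3401 = 34.0%.

34.0%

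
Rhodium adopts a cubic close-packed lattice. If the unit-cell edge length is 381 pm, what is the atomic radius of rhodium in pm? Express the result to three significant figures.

135 pm

In an FCC lattice, atoms touch along the face diagonal, so √2·a = 4r.
r = √2·a/4 = 1.4142 × 381 / 4 = 135 pm.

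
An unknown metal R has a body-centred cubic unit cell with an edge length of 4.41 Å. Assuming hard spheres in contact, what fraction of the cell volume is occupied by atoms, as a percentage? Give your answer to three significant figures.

In a BCC lattice atoms touch along the body diagonal, so √3·a = 4r, so r = 0.4330a = 1.910 Å.
Packing fraction = Z·(4/3)πr³ / a³ = 2 × (4/3)π × (1.910)³ / (4.41)³ = 0.6802 = 68.0%.

68.0%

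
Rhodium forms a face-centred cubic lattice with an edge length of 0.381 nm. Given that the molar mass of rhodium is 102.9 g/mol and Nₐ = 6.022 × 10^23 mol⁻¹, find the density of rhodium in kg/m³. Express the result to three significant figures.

12400 kg/m³

An FCC unit cell contains Z = 4 atoms.
Cell volume: a³ = (0.381 nm)³ = (3.810 × 10^-8 cm)³ = 5.531 × 10^-23 cm³.
ρ = Z·M/(N_A·a³) = 4 × 102.9 / (6.022 × 10²³ × 5.531 × 10^-23) = 12.36 g/cm³ = 12400 kg/m³.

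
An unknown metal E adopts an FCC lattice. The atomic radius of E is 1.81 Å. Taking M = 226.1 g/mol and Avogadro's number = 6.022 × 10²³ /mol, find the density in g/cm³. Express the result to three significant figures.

11.2 g/cm³

In an FCC lattice, atoms touch along the face diagonal, so √2·a = 4r, giving a = 5.119 Å = 5.119 × 10^-8 cm.
With Z = 4, ρ = Z·M/(N_A·a³) = 4 × 226.1 / (6.022 × 10²³ × 1.342 × 10^-22) = 11.19 g/cm³.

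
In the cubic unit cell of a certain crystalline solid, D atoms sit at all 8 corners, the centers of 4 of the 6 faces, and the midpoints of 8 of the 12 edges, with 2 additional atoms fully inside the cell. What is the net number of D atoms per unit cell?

7

Corner atoms are shared by 8 cells (1/8 each), face atoms by 2 (1/2 each), edge atoms by 4 (1/4 each), interior atoms are unshared.
Net atoms = 8 × 1/8 + 4 × 1/2 + 8 × 1/4 + 2 = 1 + 2 + 2 + 2 = 7.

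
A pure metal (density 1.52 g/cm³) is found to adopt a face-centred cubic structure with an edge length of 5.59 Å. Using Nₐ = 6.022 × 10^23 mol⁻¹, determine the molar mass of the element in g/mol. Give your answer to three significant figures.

40.0 g/mol

An FCC cell has Z = 4 atoms; a = 5.590 × 10^-8 cm.
M = ρ·N_A·a³/Z = 1.52 × 6.022 × 10²³ × 1.747 × 10^-22 / 4 = 40.0 g/mol.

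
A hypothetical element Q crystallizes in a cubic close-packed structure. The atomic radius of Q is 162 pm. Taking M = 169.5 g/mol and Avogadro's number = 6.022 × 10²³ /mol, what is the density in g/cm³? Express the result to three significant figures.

11.7 g/cm³

In an FCC lattice, atoms touch along the face diagonal, so √2·a = 4r, giving a = 458.2 pm = 4.582 × 10^-8 cm.
With Z = 4, ρ = Z·M/(N_A·a³) = 4 × 169.5 / (6.022 × 10²³ × 9.620 × 10^-23) = 11.70 g/cm³.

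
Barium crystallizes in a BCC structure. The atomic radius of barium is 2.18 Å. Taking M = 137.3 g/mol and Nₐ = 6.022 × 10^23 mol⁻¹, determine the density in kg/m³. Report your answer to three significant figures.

In a BCC lattice, atoms touch along the body diagonal, so √3·a = 4r, giving a = 5.034 Å = 5.034 × 10^-8 cm.
With Z = 2, ρ = Z·M/(N_A·a³) = 2 × 137.3 / (6.022 × 10²³ × 1.276 × 10^-22) = 3.573 g/cm³ = 3570 kg/m³.

3570 kg/m³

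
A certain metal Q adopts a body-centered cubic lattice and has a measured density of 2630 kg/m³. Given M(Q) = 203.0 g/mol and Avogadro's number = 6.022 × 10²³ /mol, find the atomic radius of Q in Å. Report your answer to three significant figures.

For a BCC cell (Z = 2), a³ = Z·M/(N_A·ρ) = 2 × 203.0 / (6.022 × 10²³ × 2.630) = 2.563 × 10^-22 cm³, so a = 6.352 × 10^-8 cm = 6.352 Å.
Atoms touch along the body diagonal, so √3·a = 4r, so r = 0.4330 × a = 2.75 Å.

2.75 Å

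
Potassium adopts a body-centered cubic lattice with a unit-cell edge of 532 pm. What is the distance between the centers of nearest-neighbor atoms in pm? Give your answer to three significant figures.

In a BCC structure, atoms touch along the body diagonal, so √3·a = 4r; the nearest-neighbor distance equals 2r = 0.8660·a.
d = 0.8660 × 532 = 461 pm.

461 pm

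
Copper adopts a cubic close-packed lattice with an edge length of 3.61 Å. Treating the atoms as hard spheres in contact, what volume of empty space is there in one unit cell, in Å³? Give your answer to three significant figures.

In an FCC lattice atoms touch along the face diagonal, so √2·a = 4r, so r = 0.3536a = 1.276 Å.
V_cell = a³ = 47.05 Å³; V_atoms = 4 × (4/3)πr³ = 34.84 Å³.
Empty space = 47.05 − 34.84 = 12.2 Å³.

12.2 Å³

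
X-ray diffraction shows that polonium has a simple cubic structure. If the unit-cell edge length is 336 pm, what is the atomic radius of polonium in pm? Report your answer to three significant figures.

In a simple cubic lattice, atoms touch along the cell edge, so a = 2r.
r = a/2 = 336/2 = 168 pm.

168 pm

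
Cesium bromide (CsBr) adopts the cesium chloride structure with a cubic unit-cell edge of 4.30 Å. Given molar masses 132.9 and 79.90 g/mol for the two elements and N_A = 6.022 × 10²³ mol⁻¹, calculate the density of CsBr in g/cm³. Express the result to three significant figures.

The cesium chloride structure contains Z = 1 formula unit per cell; M(CsBr) = 132.9 + 79.90 = 212.8 g/mol.
a³ = (4.300 × 10^-8 cm)³ = 7.951 × 10^-23 cm³.
ρ = 1 × 212.8 / (6.022 × 10²³ × 7.951 × 10^-23) = 4.445 g/cm³.

4.44 g/cm³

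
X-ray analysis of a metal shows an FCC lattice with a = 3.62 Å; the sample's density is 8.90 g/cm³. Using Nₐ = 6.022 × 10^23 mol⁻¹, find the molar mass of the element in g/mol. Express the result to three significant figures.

An FCC cell has Z = 4 atoms; a = 3.620 × 10^-8 cm.
M = ρ·N_A·a³/Z = 8.90 × 6.022 × 10²³ × 4.744 × 10^-23 / 4 = 63.6 g/mol.

63.6 g/mol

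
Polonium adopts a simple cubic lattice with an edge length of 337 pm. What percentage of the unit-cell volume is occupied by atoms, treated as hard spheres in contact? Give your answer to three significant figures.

52.4%

In a simple cubic lattice atoms touch along the cell edge, so a = 2r, so r = 0.5000a = 168.5 pm.
Packing fraction = Z·(4/3)πr³ / a³ = 1 × (4/3)π × (168.5)³ / (337)³ = 0.5236 = 52.4%.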